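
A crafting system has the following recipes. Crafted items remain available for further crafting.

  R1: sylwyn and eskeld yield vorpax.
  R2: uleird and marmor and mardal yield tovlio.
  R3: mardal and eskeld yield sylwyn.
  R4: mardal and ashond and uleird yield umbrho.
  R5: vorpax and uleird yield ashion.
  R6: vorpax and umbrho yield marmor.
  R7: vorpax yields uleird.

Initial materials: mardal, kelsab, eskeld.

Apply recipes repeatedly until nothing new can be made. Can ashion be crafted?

mardal and eskeld → sylwyn (R3).
sylwyn and eskeld → vorpax (R1).
vorpax → uleird (R7).
Using R5, vorpax and uleird make ashion.

Yes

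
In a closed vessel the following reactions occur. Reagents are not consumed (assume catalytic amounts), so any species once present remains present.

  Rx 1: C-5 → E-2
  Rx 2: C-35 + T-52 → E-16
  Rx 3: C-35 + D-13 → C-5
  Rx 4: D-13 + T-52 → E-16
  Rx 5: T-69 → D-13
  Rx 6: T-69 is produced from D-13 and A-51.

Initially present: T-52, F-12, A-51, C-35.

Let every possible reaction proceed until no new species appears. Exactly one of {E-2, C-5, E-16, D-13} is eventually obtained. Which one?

E-16

C-35 and T-52 present → E-16 forms (Rx 2).
D-13 would need T-69 (Rx 5), but T-69 never forms. E-2 would need C-5 (Rx 1), but C-5 never forms. C-5 would need C-35 and D-13 (Rx 3), but D-13 never forms.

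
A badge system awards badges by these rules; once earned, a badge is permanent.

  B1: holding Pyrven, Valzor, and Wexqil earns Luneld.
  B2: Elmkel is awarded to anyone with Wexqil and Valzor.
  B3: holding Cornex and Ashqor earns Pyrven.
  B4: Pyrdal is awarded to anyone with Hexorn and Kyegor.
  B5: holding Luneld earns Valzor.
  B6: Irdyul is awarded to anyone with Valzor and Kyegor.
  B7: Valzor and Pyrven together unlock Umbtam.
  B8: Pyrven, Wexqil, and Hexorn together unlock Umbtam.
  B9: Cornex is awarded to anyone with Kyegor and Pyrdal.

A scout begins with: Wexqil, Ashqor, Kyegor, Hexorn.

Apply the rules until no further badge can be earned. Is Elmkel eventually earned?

No

Elmkel would need Wexqil and Valzor (B2), but Valzor is never earned.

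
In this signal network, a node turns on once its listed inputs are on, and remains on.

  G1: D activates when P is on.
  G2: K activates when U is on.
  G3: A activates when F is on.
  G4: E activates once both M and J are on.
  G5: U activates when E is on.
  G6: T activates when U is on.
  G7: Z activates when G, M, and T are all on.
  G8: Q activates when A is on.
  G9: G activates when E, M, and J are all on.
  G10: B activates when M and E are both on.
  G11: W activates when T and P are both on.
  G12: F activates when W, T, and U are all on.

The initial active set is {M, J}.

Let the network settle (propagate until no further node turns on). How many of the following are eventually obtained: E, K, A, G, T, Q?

4

G4: M and J on → E on.
E, M, and J are on, so G activates (G9).
G5: E on → U on.
G2: U on → K on.
U is on, so T activates (G6).
E: reached.
K: reached.
A would need F (G3), but F never turns on.
G: reached.
T: reached.
Q would need A (G8), but A never turns on.
Reached: E, K, G, and T — 4 of the 6.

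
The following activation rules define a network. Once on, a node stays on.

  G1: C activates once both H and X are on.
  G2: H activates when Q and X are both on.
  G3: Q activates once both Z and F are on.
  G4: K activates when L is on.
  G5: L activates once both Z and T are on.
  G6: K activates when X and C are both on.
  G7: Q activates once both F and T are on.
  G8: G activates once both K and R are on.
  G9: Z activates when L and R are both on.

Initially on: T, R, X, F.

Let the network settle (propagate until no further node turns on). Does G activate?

G7: F and T on → Q on.
Q and X are on, so H activates (G2).
G1: H and X on → C on.
X and C are on, so K activates (G6).
G8: K and R on → G on.

Yes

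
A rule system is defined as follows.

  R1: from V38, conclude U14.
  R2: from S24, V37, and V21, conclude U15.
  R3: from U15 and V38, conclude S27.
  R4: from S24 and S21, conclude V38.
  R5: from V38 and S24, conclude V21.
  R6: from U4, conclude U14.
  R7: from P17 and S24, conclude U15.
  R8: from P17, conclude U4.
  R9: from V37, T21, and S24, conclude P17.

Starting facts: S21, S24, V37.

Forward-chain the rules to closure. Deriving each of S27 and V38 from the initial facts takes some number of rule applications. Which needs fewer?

V38: From S24 and S21, R4 gives V38. [1 rule application]
S27: From S24 and S21, R4 gives V38. From V38 and S24, R5 gives V21. S24, V37, and V21 hold, so U15 follows (R2). U15 and V38 hold, so S27 follows (R3). [4 rule applications]
V38 needs fewer.

V38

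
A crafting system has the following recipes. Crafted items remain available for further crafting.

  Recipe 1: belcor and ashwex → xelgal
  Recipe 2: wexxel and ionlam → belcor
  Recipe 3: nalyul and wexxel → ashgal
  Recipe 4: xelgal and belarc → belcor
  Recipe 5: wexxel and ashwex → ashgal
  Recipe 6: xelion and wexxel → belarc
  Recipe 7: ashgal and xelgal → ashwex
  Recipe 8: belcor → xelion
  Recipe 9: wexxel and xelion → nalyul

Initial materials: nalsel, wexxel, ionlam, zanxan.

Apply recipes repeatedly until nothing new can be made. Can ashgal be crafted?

Using Recipe 2, wexxel and ionlam make belcor.
belcor → xelion (Recipe 8).
Using Recipe 9, wexxel and xelion make nalyul.
nalyul and wexxel → ashgal (Recipe 3).

Yes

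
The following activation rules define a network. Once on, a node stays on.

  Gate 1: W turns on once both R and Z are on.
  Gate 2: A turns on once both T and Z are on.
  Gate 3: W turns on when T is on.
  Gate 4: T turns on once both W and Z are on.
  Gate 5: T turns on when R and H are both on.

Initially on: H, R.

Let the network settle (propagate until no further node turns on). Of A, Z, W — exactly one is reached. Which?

Gate 5: R and H on → T on.
Gate 3: T on → W on.
No rule produces Z, and it is not given. A would need T and Z (Gate 2), but Z never turns on.

W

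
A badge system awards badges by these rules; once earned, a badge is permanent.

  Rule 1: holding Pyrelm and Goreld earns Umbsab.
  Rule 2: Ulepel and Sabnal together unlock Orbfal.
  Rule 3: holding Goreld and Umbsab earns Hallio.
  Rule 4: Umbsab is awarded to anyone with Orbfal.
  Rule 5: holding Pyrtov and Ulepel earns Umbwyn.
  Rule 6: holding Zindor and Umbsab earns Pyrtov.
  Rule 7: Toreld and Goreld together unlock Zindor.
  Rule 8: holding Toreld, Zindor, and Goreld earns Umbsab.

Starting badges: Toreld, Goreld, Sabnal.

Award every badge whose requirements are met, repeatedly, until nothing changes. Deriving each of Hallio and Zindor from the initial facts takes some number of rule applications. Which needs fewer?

Zindor

Zindor: With Toreld and Goreld, Zindor is earned (Rule 7). [1 rule application]
Hallio: With Toreld and Goreld, Zindor is earned (Rule 7). With Toreld, Zindor, and Goreld, Umbsab is earned (Rule 8). With Goreld and Umbsab, Hallio is earned (Rule 3). [3 rule applications]
Zindor needs fewer.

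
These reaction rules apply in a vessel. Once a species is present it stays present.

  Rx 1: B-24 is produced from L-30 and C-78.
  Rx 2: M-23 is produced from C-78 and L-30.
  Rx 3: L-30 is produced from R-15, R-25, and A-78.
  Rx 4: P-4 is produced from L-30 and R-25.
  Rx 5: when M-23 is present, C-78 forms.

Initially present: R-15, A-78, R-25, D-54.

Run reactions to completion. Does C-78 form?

No

C-78 would need M-23 (Rx 5), but M-23 never forms.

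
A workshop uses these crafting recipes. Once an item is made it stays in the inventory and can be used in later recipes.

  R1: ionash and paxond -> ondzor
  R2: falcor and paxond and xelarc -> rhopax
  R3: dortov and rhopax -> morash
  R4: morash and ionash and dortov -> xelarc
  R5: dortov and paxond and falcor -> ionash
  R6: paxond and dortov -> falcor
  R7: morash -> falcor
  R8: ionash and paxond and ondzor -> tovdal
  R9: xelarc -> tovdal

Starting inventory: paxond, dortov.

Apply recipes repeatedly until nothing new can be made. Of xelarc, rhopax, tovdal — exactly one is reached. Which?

tovdal

paxond and dortov -> falcor (R6).
Using R5, dortov, paxond, and falcor make ionash.
ionash and paxond -> ondzor (R1).
ionash and paxond and ondzor -> tovdal (R8).
xelarc would need morash, ionash, and dortov (R4), but morash is never obtained. rhopax would need falcor, paxond, and xelarc (R2), but xelarc is never obtained.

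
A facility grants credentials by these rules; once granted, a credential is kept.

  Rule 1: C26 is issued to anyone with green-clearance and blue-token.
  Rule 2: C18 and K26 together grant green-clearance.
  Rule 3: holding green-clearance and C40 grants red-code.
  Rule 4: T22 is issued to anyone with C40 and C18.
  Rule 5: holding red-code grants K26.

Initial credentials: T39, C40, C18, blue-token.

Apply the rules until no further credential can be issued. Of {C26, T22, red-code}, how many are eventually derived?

Holding C40 and C18 grants T22 (Rule 4).
C26 would need green-clearance and blue-token (Rule 1), but green-clearance is never granted.
T22: reached.
red-code would need green-clearance and C40 (Rule 3), but green-clearance is never granted.
Reached: T22 — 1 of the 3.

1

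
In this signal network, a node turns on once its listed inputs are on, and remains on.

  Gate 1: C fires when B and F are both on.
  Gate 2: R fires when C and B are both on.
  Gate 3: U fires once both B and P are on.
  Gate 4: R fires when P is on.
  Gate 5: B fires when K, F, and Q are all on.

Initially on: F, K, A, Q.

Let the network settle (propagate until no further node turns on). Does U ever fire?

U would need B and P (Gate 3), but P never turns on.

No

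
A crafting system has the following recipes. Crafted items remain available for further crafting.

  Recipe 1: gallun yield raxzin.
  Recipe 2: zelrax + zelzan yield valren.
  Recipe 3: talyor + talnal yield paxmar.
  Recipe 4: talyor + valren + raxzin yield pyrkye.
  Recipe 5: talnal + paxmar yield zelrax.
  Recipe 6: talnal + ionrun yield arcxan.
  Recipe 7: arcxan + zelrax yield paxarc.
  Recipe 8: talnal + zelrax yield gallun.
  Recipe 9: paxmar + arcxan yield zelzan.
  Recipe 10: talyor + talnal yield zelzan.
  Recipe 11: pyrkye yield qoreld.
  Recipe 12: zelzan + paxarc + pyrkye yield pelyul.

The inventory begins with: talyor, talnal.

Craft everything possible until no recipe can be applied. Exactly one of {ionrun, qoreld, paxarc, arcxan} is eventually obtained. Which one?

Using Recipe 10, talyor and talnal make zelzan.
talyor + talnal → paxmar (Recipe 3).
talnal + paxmar → zelrax (Recipe 5).
Using Recipe 2, zelrax and zelzan make valren.
talnal + zelrax → gallun (Recipe 8).
gallun → raxzin (Recipe 1).
Using Recipe 4, talyor, valren, and raxzin make pyrkye.
pyrkye → qoreld (Recipe 11).
arcxan would need talnal and ionrun (Recipe 6), but ionrun is never obtained. No rule produces ionrun, and it is not given. paxarc would need arcxan and zelrax (Recipe 7), but arcxan is never obtained.

qoreld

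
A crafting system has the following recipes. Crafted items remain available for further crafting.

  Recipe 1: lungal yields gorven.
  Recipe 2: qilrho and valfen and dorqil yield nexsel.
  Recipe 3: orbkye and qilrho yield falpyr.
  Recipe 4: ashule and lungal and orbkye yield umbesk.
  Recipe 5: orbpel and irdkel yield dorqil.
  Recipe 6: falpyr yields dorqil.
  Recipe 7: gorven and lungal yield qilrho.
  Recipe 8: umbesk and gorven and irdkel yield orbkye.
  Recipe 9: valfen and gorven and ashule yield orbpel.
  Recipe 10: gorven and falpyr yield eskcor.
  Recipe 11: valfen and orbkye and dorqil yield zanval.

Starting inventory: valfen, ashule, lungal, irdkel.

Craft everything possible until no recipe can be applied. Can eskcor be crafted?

eskcor would need gorven and falpyr (Recipe 10), but falpyr is never obtained.

No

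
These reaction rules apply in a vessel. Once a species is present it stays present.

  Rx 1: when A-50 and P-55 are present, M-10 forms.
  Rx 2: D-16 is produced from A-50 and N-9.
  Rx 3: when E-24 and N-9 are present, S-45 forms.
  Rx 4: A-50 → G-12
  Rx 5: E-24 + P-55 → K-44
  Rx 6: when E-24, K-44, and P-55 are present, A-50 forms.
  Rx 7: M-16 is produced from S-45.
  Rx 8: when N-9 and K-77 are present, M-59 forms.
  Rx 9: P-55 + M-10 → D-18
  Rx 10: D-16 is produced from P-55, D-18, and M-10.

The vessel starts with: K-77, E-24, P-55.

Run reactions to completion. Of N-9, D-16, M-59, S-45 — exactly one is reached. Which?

E-24 and P-55 present → K-44 forms (Rx 5).
E-24, K-44, and P-55 present → A-50 forms (Rx 6).
A-50 and P-55 present → M-10 forms (Rx 1).
P-55 and M-10 present → D-18 forms (Rx 9).
P-55, D-18, and M-10 present → D-16 forms (Rx 10).
No rule produces N-9, and it is not given. M-59 would need N-9 and K-77 (Rx 8), but N-9 never forms. S-45 would need E-24 and N-9 (Rx 3), but N-9 never forms.

D-16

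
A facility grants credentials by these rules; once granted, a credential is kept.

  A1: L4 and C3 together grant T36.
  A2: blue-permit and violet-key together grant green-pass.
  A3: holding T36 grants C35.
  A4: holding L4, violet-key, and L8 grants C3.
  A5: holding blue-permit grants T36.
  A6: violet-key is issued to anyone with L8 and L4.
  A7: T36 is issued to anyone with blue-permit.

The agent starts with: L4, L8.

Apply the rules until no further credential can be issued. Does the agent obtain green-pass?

No

green-pass would need blue-permit and violet-key (A2), but blue-permit is never granted.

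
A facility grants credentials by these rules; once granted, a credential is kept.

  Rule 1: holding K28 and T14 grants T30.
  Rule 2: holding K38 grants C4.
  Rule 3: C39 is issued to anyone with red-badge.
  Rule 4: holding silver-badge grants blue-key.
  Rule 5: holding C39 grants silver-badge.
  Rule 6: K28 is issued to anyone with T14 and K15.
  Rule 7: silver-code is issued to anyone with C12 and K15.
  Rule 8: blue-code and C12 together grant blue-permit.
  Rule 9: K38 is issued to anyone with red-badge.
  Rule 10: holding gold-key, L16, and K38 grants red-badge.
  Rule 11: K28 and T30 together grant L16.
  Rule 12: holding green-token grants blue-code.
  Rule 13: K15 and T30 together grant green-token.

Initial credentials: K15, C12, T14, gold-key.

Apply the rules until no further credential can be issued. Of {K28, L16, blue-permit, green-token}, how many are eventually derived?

Holding T14 and K15 grants K28 (Rule 6).
Holding K28 and T14 grants T30 (Rule 1).
Holding K28 and T30 grants L16 (Rule 11).
Holding K15 and T30 grants green-token (Rule 13).
Holding green-token grants blue-code (Rule 12).
Holding blue-code and C12 grants blue-permit (Rule 8).
K28: reached.
L16: reached.
blue-permit: reached.
green-token: reached.
All 4 are reached.

4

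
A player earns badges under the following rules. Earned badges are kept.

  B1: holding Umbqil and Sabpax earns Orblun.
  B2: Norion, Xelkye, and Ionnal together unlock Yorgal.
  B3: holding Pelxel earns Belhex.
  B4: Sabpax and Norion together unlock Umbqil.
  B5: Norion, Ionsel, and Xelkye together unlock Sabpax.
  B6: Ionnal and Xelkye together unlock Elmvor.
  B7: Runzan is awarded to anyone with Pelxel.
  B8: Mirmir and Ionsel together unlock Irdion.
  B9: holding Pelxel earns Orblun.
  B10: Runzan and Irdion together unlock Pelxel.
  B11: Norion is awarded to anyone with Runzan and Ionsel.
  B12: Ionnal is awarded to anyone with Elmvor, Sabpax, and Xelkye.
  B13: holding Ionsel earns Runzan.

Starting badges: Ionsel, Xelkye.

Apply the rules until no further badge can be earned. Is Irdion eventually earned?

Irdion would need Mirmir and Ionsel (B8), but Mirmir is never earned.

No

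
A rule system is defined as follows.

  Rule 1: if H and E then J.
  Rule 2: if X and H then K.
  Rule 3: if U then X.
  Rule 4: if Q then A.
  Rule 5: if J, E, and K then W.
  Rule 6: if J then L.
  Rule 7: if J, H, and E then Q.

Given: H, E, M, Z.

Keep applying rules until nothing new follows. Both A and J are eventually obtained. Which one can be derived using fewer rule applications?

J: H and E hold, so J follows (Rule 1). [1 rule application]
A: H and E hold, so J follows (Rule 1). J, H, and E hold, so Q follows (Rule 7). From Q, Rule 4 gives A. [3 rule applications]
J needs fewer.

J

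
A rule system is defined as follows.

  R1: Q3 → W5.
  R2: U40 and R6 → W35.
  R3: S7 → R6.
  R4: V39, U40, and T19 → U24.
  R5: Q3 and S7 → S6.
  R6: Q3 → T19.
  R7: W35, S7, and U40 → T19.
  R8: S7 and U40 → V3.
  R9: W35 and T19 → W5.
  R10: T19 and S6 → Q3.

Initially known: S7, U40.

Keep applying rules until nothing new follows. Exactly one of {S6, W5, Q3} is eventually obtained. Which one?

W5

From S7, R3 gives R6.
U40 and R6 hold, so W35 follows (R2).
From W35, S7, and U40, R7 gives T19.
From W35 and T19, R9 gives W5.
Q3 would need T19 and S6 (R10), but S6 is never established. S6 would need Q3 and S7 (R5), but Q3 is never established.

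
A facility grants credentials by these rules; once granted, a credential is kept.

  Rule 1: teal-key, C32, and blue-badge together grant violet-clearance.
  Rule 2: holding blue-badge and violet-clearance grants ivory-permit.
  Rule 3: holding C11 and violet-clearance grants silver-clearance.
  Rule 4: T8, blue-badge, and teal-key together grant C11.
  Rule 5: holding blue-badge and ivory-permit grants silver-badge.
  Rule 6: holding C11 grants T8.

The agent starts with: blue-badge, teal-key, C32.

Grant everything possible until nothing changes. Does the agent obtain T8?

No

T8 would need C11 (Rule 6), but C11 is never granted.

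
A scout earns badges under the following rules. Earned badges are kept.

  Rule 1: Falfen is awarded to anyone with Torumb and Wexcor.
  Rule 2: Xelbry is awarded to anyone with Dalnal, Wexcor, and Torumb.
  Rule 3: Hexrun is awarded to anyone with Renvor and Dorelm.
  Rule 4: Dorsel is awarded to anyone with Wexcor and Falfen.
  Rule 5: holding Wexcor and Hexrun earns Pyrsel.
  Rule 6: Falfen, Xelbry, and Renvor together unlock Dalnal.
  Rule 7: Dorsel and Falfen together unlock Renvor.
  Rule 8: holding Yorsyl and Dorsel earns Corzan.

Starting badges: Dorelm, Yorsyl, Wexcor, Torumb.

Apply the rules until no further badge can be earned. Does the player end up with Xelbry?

Xelbry would need Dalnal, Wexcor, and Torumb (Rule 2), but Dalnal is never earned.

No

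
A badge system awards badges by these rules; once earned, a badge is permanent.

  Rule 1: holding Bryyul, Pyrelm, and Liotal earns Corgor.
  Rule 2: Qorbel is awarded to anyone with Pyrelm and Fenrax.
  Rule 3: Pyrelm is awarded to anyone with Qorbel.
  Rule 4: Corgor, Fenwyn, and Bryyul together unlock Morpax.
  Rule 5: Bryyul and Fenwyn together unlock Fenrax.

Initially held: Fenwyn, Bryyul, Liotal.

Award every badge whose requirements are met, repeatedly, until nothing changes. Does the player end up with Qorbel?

No

Qorbel would need Pyrelm and Fenrax (Rule 2), but Pyrelm is never earned.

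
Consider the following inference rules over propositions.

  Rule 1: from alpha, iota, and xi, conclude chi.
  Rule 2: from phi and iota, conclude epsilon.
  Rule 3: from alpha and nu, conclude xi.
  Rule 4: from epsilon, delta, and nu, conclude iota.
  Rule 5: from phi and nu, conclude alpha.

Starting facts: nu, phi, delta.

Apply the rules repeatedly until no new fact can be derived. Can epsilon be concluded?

epsilon would need phi and iota (Rule 2), but iota is never established.

No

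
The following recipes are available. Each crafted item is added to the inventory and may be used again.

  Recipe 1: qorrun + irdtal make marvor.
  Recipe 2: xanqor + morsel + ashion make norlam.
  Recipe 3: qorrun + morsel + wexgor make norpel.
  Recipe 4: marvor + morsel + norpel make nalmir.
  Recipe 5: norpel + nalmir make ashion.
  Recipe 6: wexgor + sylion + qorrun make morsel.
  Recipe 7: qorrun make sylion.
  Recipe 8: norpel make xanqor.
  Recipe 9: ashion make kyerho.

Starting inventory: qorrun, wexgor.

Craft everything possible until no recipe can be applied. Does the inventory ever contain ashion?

No

ashion would need norpel and nalmir (Recipe 5), but nalmir is never obtained.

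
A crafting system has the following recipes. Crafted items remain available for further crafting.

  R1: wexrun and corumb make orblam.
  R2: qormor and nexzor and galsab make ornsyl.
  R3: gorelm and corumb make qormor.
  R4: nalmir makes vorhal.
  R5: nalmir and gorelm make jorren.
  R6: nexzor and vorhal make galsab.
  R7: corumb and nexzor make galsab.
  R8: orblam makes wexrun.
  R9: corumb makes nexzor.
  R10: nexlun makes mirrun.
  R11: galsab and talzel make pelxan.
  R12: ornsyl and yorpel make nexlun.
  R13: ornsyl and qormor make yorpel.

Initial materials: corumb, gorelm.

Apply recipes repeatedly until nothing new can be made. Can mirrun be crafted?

Yes

corumb → nexzor (R9).
Using R3, gorelm and corumb make qormor.
corumb and nexzor → galsab (R7).
Using R2, qormor, nexzor, and galsab make ornsyl.
ornsyl and qormor → yorpel (R13).
ornsyl and yorpel → nexlun (R12).
Using R10, nexlun makes mirrun.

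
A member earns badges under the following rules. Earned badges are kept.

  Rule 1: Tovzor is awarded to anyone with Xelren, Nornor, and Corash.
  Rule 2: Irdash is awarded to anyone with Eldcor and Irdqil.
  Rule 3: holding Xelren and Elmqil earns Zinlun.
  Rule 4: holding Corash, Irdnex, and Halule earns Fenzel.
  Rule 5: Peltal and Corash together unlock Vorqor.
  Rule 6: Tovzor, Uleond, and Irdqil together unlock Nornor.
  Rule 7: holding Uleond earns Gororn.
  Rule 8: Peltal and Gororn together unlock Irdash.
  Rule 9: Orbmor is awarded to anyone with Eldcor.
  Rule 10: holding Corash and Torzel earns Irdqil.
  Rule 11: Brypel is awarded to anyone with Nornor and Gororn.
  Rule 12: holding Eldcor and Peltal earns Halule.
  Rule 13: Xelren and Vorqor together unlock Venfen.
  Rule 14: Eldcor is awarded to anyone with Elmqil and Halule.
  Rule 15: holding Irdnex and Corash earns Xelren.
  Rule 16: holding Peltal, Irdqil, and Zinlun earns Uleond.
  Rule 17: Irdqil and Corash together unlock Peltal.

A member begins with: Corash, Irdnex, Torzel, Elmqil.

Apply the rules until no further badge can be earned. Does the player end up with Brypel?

No

Brypel would need Nornor and Gororn (Rule 11), but Nornor is never earned.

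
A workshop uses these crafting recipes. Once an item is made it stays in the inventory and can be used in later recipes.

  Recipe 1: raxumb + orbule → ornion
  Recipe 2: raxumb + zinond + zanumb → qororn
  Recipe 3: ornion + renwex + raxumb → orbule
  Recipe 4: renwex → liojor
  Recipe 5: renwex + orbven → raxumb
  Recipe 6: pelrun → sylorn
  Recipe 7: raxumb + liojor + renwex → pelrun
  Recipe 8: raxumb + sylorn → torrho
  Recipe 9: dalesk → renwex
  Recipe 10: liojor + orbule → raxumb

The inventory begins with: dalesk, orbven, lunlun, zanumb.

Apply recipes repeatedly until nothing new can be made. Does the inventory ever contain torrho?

Using Recipe 9, dalesk makes renwex.
renwex + orbven → raxumb (Recipe 5).
Using Recipe 4, renwex makes liojor.
raxumb + liojor + renwex → pelrun (Recipe 7).
Using Recipe 6, pelrun makes sylorn.
raxumb + sylorn → torrho (Recipe 8).

Yes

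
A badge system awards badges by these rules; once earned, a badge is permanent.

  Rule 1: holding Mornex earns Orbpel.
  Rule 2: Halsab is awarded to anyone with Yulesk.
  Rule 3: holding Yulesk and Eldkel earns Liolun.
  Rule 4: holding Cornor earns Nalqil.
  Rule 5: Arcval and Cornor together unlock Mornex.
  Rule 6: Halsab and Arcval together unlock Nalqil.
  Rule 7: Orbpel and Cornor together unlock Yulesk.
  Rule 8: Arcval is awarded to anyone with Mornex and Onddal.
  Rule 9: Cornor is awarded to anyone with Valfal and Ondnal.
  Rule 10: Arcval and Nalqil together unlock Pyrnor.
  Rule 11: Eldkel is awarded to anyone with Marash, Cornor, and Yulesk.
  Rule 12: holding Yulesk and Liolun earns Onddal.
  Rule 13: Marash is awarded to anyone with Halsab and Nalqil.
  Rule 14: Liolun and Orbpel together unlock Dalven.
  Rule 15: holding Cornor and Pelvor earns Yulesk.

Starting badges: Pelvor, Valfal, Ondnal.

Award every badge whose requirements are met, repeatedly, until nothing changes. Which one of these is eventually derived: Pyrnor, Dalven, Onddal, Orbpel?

Onddal

With Valfal and Ondnal, Cornor is earned (Rule 9).
With Cornor, Nalqil is earned (Rule 4).
With Cornor and Pelvor, Yulesk is earned (Rule 15).
With Yulesk, Halsab is earned (Rule 2).
With Halsab and Nalqil, Marash is earned (Rule 13).
With Marash, Cornor, and Yulesk, Eldkel is earned (Rule 11).
With Yulesk and Eldkel, Liolun is earned (Rule 3).
With Yulesk and Liolun, Onddal is earned (Rule 12).
Orbpel would need Mornex (Rule 1), but Mornex is never earned. Dalven would need Liolun and Orbpel (Rule 14), but Orbpel is never earned. Pyrnor would need Arcval and Nalqil (Rule 10), but Arcval is never earned.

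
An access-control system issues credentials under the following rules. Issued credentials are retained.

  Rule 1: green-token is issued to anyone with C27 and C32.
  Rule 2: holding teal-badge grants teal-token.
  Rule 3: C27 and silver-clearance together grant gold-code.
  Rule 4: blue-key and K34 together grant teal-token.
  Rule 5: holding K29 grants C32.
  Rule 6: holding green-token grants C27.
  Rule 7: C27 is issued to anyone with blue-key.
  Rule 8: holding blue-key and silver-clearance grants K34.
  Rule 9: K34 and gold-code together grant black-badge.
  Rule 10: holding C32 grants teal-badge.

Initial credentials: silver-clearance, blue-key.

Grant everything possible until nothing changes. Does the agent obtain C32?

No

C32 would need K29 (Rule 5), but K29 is never granted.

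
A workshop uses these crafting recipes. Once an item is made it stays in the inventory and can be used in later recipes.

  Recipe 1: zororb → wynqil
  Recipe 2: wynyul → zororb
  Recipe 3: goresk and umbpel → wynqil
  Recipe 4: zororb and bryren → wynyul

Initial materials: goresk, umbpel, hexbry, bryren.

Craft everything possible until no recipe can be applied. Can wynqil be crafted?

Using Recipe 3, goresk and umbpel make wynqil.

Yes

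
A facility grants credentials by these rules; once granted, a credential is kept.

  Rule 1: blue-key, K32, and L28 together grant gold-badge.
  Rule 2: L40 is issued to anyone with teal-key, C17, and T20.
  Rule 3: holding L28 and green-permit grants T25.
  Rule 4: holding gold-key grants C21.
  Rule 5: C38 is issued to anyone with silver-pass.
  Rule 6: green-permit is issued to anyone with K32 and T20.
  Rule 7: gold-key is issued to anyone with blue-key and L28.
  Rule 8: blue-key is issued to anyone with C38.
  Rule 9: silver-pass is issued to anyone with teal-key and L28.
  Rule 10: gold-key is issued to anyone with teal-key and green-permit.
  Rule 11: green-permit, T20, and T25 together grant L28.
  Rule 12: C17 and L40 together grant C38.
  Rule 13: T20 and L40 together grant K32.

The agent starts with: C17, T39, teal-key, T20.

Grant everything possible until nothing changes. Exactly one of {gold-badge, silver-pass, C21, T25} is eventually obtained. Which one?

C21

Holding teal-key, C17, and T20 grants L40 (Rule 2).
Holding T20 and L40 grants K32 (Rule 13).
Holding K32 and T20 grants green-permit (Rule 6).
Holding teal-key and green-permit grants gold-key (Rule 10).
Holding gold-key grants C21 (Rule 4).
T25 would need L28 and green-permit (Rule 3), but L28 is never granted. silver-pass would need teal-key and L28 (Rule 9), but L28 is never granted. gold-badge would need blue-key, K32, and L28 (Rule 1), but L28 is never granted.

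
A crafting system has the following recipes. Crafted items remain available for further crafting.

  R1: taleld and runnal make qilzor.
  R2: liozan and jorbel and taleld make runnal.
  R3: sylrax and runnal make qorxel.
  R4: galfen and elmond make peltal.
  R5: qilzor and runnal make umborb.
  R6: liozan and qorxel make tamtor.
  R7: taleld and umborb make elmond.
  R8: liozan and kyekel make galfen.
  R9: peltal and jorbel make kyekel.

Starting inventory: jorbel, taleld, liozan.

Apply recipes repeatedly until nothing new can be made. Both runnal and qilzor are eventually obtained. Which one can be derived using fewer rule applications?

runnal: liozan and jorbel and taleld → runnal (R2). [1 rule application]
qilzor: Using R2, liozan, jorbel, and taleld make runnal. taleld and runnal → qilzor (R1). [2 rule applications]
runnal needs fewer.

runnal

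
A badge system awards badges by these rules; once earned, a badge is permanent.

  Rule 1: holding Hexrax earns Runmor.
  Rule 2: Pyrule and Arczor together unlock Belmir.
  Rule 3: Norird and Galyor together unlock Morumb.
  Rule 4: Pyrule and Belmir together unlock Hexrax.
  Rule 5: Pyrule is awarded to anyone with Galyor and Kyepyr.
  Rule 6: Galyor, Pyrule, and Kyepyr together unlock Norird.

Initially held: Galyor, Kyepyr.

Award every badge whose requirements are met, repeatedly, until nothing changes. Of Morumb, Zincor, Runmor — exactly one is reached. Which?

With Galyor and Kyepyr, Pyrule is earned (Rule 5).
With Galyor, Pyrule, and Kyepyr, Norird is earned (Rule 6).
With Norird and Galyor, Morumb is earned (Rule 3).
Runmor would need Hexrax (Rule 1), but Hexrax is never earned. No rule produces Zincor, and it is not given.

Morumb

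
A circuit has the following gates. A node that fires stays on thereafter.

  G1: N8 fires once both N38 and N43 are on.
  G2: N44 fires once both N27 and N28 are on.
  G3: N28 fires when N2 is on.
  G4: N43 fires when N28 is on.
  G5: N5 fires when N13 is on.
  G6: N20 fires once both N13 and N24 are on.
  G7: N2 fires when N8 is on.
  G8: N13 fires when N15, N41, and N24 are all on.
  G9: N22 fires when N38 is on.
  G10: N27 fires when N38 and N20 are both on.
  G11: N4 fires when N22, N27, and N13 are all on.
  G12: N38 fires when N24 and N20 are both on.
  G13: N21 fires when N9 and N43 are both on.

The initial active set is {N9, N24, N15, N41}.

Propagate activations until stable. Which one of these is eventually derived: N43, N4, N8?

N15, N41, and N24 are on, so N13 fires (G8).
N13 and N24 are on, so N20 fires (G6).
G12: N24 and N20 on → N38 on.
G9: N38 on → N22 on.
G10: N38 and N20 on → N27 on.
G11: N22, N27, and N13 on → N4 on.
N8 would need N38 and N43 (G1), but N43 never turns on. N43 would need N28 (G4), but N28 never turns on.

N4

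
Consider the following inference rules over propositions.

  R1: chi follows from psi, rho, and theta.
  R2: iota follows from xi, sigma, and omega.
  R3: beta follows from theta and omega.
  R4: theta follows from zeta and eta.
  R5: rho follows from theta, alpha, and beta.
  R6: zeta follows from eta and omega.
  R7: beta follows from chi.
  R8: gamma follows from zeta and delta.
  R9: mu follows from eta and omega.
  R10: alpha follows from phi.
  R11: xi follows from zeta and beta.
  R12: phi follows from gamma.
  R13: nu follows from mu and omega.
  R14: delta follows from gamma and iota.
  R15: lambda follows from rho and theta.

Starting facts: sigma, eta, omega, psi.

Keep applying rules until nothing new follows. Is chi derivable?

chi would need psi, rho, and theta (R1), but rho is never established.

No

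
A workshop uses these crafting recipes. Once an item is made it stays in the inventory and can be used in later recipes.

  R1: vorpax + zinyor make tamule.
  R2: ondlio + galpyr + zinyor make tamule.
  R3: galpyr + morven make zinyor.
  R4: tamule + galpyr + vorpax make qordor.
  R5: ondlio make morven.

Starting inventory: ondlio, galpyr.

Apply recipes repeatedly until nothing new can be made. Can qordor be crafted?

qordor would need tamule, galpyr, and vorpax (R4), but vorpax is never obtained.

No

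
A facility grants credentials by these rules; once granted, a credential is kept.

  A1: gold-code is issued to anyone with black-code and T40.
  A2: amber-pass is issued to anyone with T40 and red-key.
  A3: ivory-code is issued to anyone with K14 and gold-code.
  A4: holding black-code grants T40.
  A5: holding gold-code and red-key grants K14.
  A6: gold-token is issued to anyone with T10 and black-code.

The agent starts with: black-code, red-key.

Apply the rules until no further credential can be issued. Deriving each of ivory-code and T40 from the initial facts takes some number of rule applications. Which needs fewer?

T40: Holding black-code grants T40 (A4). [1 rule application]
ivory-code: Holding black-code grants T40 (A4). Holding black-code and T40 grants gold-code (A1). Holding gold-code and red-key grants K14 (A5). Holding K14 and gold-code grants ivory-code (A3). [4 rule applications]
T40 needs fewer.

T40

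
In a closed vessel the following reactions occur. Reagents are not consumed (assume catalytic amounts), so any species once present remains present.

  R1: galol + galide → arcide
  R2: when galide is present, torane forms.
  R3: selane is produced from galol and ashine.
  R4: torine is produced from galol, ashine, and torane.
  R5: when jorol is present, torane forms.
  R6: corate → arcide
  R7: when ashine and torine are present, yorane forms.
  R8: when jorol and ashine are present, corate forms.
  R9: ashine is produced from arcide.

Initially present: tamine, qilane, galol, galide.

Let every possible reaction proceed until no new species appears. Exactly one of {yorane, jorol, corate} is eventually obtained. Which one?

yorane

galide present → torane forms (R2).
galol and galide present → arcide forms (R1).
arcide present → ashine forms (R9).
galol, ashine, and torane present → torine forms (R4).
ashine and torine present → yorane forms (R7).
corate would need jorol and ashine (R8), but jorol never forms. No rule produces jorol, and it is not given.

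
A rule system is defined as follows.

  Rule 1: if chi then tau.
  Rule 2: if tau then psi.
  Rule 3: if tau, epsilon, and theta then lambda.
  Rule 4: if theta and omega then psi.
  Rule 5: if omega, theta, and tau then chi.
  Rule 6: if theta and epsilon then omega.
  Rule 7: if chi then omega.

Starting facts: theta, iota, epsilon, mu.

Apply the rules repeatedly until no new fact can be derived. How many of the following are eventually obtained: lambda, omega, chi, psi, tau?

2

From theta and epsilon, Rule 6 gives omega.
theta and omega hold, so psi follows (Rule 4).
lambda would need tau, epsilon, and theta (Rule 3), but tau is never established.
omega: reached.
chi would need omega, theta, and tau (Rule 5), but tau is never established.
psi: reached.
tau would need chi (Rule 1), but chi is never established.
Reached: omega and psi — 2 of the 5.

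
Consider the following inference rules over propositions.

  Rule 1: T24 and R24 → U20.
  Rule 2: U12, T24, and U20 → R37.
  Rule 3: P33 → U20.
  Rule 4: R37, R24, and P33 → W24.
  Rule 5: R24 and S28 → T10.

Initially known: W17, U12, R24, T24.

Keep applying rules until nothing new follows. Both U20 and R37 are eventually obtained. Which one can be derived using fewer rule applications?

U20: T24 and R24 hold, so U20 follows (Rule 1). [1 rule application]
R37: From T24 and R24, Rule 1 gives U20. From U12, T24, and U20, Rule 2 gives R37. [2 rule applications]
U20 needs fewer.

U20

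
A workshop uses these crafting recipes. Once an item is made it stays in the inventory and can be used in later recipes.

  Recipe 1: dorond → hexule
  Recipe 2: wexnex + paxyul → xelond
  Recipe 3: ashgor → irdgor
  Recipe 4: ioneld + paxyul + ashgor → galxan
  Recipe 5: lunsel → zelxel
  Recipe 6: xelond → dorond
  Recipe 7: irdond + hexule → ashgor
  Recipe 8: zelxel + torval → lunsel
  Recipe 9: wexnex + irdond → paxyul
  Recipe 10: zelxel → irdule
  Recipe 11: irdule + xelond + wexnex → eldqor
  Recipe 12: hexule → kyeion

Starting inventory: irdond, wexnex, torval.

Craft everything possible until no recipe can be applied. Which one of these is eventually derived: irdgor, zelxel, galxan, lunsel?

Using Recipe 9, wexnex and irdond make paxyul.
Using Recipe 2, wexnex and paxyul make xelond.
xelond → dorond (Recipe 6).
dorond → hexule (Recipe 1).
irdond + hexule → ashgor (Recipe 7).
Using Recipe 3, ashgor makes irdgor.
zelxel would need lunsel (Recipe 5), but lunsel is never obtained. lunsel would need zelxel and torval (Recipe 8), but zelxel is never obtained. galxan would need ioneld, paxyul, and ashgor (Recipe 4), but ioneld is never obtained.

irdgor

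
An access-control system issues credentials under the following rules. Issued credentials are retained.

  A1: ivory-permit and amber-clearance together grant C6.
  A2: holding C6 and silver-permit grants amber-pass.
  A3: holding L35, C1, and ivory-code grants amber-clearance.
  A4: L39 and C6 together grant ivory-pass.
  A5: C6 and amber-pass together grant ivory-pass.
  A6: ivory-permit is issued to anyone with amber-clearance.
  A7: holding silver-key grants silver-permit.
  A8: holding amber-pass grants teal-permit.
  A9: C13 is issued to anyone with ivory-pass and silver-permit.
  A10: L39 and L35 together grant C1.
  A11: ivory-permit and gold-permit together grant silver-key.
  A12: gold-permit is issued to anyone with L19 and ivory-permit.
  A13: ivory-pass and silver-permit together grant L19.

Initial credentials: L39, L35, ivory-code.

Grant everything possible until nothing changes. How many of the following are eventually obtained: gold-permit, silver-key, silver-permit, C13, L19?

0

gold-permit would need L19 and ivory-permit (A12), but L19 is never granted.
silver-key would need ivory-permit and gold-permit (A11), but gold-permit is never granted.
silver-permit would need silver-key (A7), but silver-key is never granted.
C13 would need ivory-pass and silver-permit (A9), but silver-permit is never granted.
L19 would need ivory-pass and silver-permit (A13), but silver-permit is never granted.
None of the 5 are reached.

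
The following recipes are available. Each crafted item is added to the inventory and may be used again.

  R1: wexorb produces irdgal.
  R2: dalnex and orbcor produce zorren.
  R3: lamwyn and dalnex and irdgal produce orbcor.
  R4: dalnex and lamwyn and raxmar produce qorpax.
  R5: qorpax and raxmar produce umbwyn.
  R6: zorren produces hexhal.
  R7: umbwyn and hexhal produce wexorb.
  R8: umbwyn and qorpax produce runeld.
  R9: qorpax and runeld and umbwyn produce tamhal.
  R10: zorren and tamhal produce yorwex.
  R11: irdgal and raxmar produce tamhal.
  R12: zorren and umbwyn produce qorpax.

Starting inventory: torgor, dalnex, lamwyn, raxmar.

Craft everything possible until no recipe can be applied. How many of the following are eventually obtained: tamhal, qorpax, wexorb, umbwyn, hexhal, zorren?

Using R4, dalnex, lamwyn, and raxmar make qorpax.
Using R5, qorpax and raxmar make umbwyn.
umbwyn and qorpax → runeld (R8).
Using R9, qorpax, runeld, and umbwyn make tamhal.
tamhal: reached.
qorpax: reached.
wexorb would need umbwyn and hexhal (R7), but hexhal is never obtained.
umbwyn: reached.
hexhal would need zorren (R6), but zorren is never obtained.
zorren would need dalnex and orbcor (R2), but orbcor is never obtained.
Reached: tamhal, qorpax, and umbwyn — 3 of the 6.

3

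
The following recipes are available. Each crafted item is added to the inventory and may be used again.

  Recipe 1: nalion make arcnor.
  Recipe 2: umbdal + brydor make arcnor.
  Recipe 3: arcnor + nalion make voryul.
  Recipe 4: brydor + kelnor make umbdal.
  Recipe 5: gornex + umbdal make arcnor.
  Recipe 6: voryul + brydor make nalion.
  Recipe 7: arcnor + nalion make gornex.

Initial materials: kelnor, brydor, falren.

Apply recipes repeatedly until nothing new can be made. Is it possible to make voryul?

voryul would need arcnor and nalion (Recipe 3), but nalion is never obtained.

No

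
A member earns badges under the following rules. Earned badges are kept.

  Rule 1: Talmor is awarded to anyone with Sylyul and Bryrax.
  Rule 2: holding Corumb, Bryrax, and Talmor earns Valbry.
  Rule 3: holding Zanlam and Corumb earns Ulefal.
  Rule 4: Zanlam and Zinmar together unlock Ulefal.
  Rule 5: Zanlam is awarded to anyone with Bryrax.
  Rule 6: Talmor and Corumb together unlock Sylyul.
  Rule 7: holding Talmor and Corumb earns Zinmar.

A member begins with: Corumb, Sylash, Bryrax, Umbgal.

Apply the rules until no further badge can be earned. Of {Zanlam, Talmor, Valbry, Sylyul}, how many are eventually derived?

1

With Bryrax, Zanlam is earned (Rule 5).
Zanlam: reached.
Talmor would need Sylyul and Bryrax (Rule 1), but Sylyul is never earned.
Valbry would need Corumb, Bryrax, and Talmor (Rule 2), but Talmor is never earned.
Sylyul would need Talmor and Corumb (Rule 6), but Talmor is never earned.
Reached: Zanlam — 1 of the 4.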